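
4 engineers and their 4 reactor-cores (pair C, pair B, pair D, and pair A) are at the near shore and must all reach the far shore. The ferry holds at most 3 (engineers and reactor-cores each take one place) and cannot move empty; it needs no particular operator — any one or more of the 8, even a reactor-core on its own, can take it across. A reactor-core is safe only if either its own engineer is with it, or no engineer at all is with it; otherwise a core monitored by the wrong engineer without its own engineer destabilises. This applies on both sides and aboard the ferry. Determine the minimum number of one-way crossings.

9

Counting alone: each trip to the far shore takes at most 3 across and each return brings at least 1 back, so after t trips out (and t−1 returns) at most 3t − (t−1) of the 8 are across; that first reaches 8 at t = 4, so at least 7 crossings are needed.
The safety rule pushes this higher. Following every safe sequence of crossings, the most of the 8 that can be at the far shore as the ferry arrives there on crossing 7 is 7 — never all 8.
So no plan with fewer than 9 crossings exists, and this one achieves 9:
1. engineer C and reactor-core C cross → the far shore.
2. engineer C crosses ← the near shore.
3. engineer B, engineer C, and reactor-core B cross → the far shore.
4. engineer C and reactor-core C cross ← the near shore.
5. engineer A, engineer C, and engineer D cross → the far shore.
6. reactor-core B crosses ← the near shore.
7. reactor-core B and reactor-core C cross → the far shore.
8. reactor-core C crosses ← the near shore.
9. reactor-core A, reactor-core C, and reactor-core D cross → the far shore.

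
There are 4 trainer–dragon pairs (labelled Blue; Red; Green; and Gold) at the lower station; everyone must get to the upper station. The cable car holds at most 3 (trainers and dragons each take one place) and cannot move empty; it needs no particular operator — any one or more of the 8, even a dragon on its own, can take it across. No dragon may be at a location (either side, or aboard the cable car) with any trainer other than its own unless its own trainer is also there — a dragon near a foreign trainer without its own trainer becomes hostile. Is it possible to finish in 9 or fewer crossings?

Yes — this plan uses 9 crossings (≤ 9):
1. dragon Blue and trainer Blue cross → the upper station.
2. trainer Blue crosses ← the lower station.
3. dragon Red, trainer Blue, and trainer Red cross → the upper station.
4. dragon Blue and trainer Blue cross ← the lower station.
5. trainer Blue, trainer Gold, and trainer Green cross → the upper station.
6. dragon Red crosses ← the lower station.
7. dragon Blue and dragon Red cross → the upper station.
8. dragon Blue crosses ← the lower station.
9. dragon Blue, dragon Gold, and dragon Green cross → the upper station.

Yes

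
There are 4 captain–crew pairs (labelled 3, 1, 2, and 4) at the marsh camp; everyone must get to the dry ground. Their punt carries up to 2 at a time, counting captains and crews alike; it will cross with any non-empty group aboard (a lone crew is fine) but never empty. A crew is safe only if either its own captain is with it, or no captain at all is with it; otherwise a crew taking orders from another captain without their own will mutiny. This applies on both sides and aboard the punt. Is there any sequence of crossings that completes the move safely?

Following every safe sequence of crossings from the start, the most of the 8 that can be at the dry ground as the punt arrives there on crossings 1, 3, 5 is 2, 3, 4 respectively; the best ever achieved is 4 of 8.
From crossing 7 on, no configuration arises that was not already reachable earlier: only 44 distinct safe configurations (who is on which side, and where the punt is) can ever be reached, none of them has everyone across, and every continuation just revisits them. So no valid plan exists.

No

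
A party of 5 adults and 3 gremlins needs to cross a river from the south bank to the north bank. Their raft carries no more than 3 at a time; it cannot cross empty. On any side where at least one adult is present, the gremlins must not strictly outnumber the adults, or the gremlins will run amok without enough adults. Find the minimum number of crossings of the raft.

Counting alone: each trip to the north bank takes at most 3 across and each return brings at least 1 back, so after t trips out (and t−1 returns) at most 3t − (t−1) of the 8 are across; that first reaches 8 at t = 4, so at least 7 crossings are needed.
The plan below uses exactly 7 crossings, so it is optimal:
1. 2 gremlins → the north bank.  (the south bank: 5A 1G; the north bank: 0A 2G)
2. 1 gremlin ← the south bank.  (the south bank: 5A 2G; the north bank: 0A 1G)
3. 2 adults and 1 gremlin → the north bank.  (the south bank: 3A 1G; the north bank: 2A 2G)
4. 1 gremlin ← the south bank.  (the south bank: 3A 2G; the north bank: 2A 1G)
5. 1 adult and 2 gremlins → the north bank.  (the south bank: 2A 0G; the north bank: 3A 3G)
6. 1 gremlin ← the south bank.  (the south bank: 2A 1G; the north bank: 3A 2G)
7. 2 adults and 1 gremlin → the north bank.  (the south bank: 0A 0G; the north bank: 5A 3G)

7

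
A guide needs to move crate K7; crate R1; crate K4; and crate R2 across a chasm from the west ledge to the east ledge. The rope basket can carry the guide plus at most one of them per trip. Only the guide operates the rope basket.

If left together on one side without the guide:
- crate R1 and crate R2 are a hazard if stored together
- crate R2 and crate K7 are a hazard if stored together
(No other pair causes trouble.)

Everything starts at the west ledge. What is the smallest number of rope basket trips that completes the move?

9

Counting alone: the guide can take at most 1 across per trip to the east ledge, so moving all 4 needs at least 4 loaded trips out, with a return between consecutive ones — at least 7 crossings.
The safety rule pushes this higher. Following every safe sequence of crossings, the most of the 4 that can be at the east ledge as the rope basket arrives there on crossing 7 is 3 — never all 4.
So no plan with fewer than 9 crossings exists, and this one achieves 9:
1. Guide goes to the east ledge with crate R2.
2. Guide goes back to the west ledge alone.
3. Guide goes to the east ledge with crate K7.
4. Guide goes back to the west ledge with crate R2.
5. Guide goes to the east ledge with crate R1.
6. Guide goes back to the west ledge alone.
7. Guide goes to the east ledge with crate K4.
8. Guide goes back to the west ledge alone.
9. Guide goes to the east ledge with crate R2.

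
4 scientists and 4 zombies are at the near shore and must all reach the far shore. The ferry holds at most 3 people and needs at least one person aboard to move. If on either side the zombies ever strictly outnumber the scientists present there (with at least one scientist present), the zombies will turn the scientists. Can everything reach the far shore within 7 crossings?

No

Counting alone: each trip to the far shore takes at most 3 across and each return brings at least 1 back, so after t trips out (and t−1 returns) at most 3t − (t−1) of the 8 are across; that first reaches 8 at t = 4, so at least 7 crossings are needed.
The safety rule pushes this higher. Following every safe sequence of crossings, the most of the 8 that can be at the far shore as the ferry arrives there on crossing 7 is 7 — never all 8.
So the move cannot be finished within 7 crossings. (The shortest complete plan takes 9:)
1. 2 zombies → the far shore.  (the near shore: 4S 2Z; the far shore: 0S 2Z)
2. 1 zombie ← the near shore.  (the near shore: 4S 3Z; the far shore: 0S 1Z)
3. 3 zombies → the far shore.  (the near shore: 4S 0Z; the far shore: 0S 4Z)
4. 1 zombie ← the near shore.  (the near shore: 4S 1Z; the far shore: 0S 3Z)
5. 3 scientists → the far shore.  (the near shore: 1S 1Z; the far shore: 3S 3Z)
6. 1 scientist and 1 zombie ← the near shore.  (the near shore: 2S 2Z; the far shore: 2S 2Z)
7. 2 scientists → the far shore.  (the near shore: 0S 2Z; the far shore: 4S 2Z)
8. 1 zombie ← the near shore.  (the near shore: 0S 3Z; the far shore: 4S 1Z)
9. 3 zombies → the far shore.  (the near shore: 0S 0Z; the far shore: 4S 4Z)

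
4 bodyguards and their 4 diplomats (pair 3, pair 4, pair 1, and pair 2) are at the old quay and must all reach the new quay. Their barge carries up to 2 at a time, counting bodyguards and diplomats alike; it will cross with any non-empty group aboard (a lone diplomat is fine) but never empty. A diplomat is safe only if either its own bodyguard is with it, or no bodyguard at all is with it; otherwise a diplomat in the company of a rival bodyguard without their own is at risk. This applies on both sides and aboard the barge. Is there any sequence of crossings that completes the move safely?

No

Following every safe sequence of crossings from the start, the most of the 8 that can be at the new quay as the barge arrives there on crossings 1, 3, 5 is 2, 3, 4 respectively; the best ever achieved is 4 of 8.
From crossing 7 on, no configuration arises that was not already reachable earlier: only 44 distinct safe configurations (who is on which side, and where the barge is) can ever be reached, none of them has everyone across, and every continuation just revisits them. So no valid plan exists.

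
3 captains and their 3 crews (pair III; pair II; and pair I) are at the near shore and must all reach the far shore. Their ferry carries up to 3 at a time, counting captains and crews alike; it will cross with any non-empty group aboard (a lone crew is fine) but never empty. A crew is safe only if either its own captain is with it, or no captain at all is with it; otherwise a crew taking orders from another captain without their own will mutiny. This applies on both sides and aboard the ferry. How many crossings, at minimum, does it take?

5

Counting alone: each trip to the far shore takes at most 3 across and each return brings at least 1 back, so after t trips out (and t−1 returns) at most 3t − (t−1) of the 6 are across; that first reaches 6 at t = 3, so at least 5 crossings are needed.
The plan below uses exactly 5 crossings, so it is optimal:
1. captain III and crew III cross → the far shore.
2. captain III crosses ← the near shore.
3. captain I, captain II, and captain III cross → the far shore.
4. crew III crosses ← the near shore.
5. crew I, crew II, and crew III cross → the far shore.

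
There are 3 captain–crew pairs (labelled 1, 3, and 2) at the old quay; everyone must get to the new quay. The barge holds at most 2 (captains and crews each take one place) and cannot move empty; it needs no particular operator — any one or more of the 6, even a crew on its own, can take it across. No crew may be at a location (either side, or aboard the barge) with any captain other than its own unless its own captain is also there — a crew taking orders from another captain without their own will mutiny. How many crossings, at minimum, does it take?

11

Counting alone: each trip to the new quay takes at most 2 across and each return brings at least 1 back, so after t trips out (and t−1 returns) at most 2t − (t−1) of the 6 are across; that first reaches 6 at t = 5, so at least 9 crossings are needed.
The safety rule pushes this higher. Following every safe sequence of crossings, the most of the 6 that can be at the new quay as the barge arrives there on crossing 9 is 5 — never all 6.
So no plan with fewer than 11 crossings exists, and this one achieves 11:
1. captain 1 and crew 1 cross → the new quay.
2. captain 1 crosses ← the old quay.
3. crew 2 and crew 3 cross → the new quay.
4. crew 1 crosses ← the old quay.
5. captain 2 and captain 3 cross → the new quay.
6. captain 3 and crew 3 cross ← the old quay.
7. captain 1 and captain 3 cross → the new quay.
8. crew 2 crosses ← the old quay.
9. crew 1 and crew 3 cross → the new quay.
10. captain 2 crosses ← the old quay.
11. captain 2 and crew 2 cross → the new quay.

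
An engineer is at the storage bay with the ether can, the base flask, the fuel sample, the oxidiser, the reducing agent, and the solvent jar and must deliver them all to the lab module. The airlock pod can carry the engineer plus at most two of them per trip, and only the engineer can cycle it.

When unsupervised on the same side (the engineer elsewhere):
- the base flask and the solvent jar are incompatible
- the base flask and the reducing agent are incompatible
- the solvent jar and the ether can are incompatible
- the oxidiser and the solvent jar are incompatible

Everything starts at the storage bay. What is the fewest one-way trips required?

7

Counting alone: the engineer can take at most 2 across per trip to the lab module, so moving all 6 needs at least 3 loaded trips out, with a return between consecutive ones — at least 5 crossings.
The safety rule pushes this higher. Following every safe sequence of crossings, the most of the 6 that can be at the lab module as the airlock pod arrives there on crossing 5 is 5 — never all 6.
So no plan with fewer than 7 crossings exists, and this one achieves 7:
1. Engineer goes to the lab module with the base flask and the solvent jar.  [the storage bay: the ether can, the fuel sample, the oxidiser, the reducing agent | the lab module: the base flask, the solvent jar]
2. Engineer goes back to the storage bay with the base flask.  [the storage bay: the base flask, the ether can, the fuel sample, the oxidiser, the reducing agent | the lab module: the solvent jar]
3. Engineer goes to the lab module with the base flask and the ether can.  [the storage bay: the fuel sample, the oxidiser, the reducing agent | the lab module: the base flask, the ether can, the solvent jar]
4. Engineer goes back to the storage bay with the solvent jar.  [the storage bay: the fuel sample, the oxidiser, the reducing agent, the solvent jar | the lab module: the base flask, the ether can]
5. Engineer goes to the lab module with the fuel sample and the oxidiser.  [the storage bay: the reducing agent, the solvent jar | the lab module: the base flask, the ether can, the fuel sample, the oxidiser]
6. Engineer goes back to the storage bay alone.  [the storage bay: the reducing agent, the solvent jar | the lab module: the base flask, the ether can, the fuel sample, the oxidiser]
7. Engineer goes to the lab module with the reducing agent and the solvent jar.  [the storage bay: — | the lab module: the base flask, the ether can, the fuel sample, the oxidiser, the reducing agent, the solvent jar]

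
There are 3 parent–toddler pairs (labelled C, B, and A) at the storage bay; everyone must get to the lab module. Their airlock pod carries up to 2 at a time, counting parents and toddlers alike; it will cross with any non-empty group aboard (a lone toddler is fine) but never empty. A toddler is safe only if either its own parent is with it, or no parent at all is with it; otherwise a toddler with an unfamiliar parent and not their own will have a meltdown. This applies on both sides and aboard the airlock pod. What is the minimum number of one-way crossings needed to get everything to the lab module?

11

Counting alone: each trip to the lab module takes at most 2 across and each return brings at least 1 back, so after t trips out (and t−1 returns) at most 2t − (t−1) of the 6 are across; that first reaches 6 at t = 5, so at least 9 crossings are needed.
The safety rule pushes this higher. Following every safe sequence of crossings, the most of the 6 that can be at the lab module as the airlock pod arrives there on crossing 9 is 5 — never all 6.
So no plan with fewer than 11 crossings exists, and this one achieves 11:
1. parent C and toddler C cross → the lab module.
2. parent C crosses ← the storage bay.
3. toddler A and toddler B cross → the lab module.
4. toddler C crosses ← the storage bay.
5. parent A and parent B cross → the lab module.
6. parent B and toddler B cross ← the storage bay.
7. parent B and parent C cross → the lab module.
8. toddler A crosses ← the storage bay.
9. toddler B and toddler C cross → the lab module.
10. parent A crosses ← the storage bay.
11. parent A and toddler A cross → the lab module.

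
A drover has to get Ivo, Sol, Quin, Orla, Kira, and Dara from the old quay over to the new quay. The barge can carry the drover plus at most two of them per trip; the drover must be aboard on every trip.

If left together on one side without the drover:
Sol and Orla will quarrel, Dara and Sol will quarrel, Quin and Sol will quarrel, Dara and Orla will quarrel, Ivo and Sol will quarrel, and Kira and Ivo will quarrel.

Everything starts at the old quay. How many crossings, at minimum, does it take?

impossible

Whatever the first load, the items left behind include a forbidden pair without the drover. No opening move is safe, so no plan exists.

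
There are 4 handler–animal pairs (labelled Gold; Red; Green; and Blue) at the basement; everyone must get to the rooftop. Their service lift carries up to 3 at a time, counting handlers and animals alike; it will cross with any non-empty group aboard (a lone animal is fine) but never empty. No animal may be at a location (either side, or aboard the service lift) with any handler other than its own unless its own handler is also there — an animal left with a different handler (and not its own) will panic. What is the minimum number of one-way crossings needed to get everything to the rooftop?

9

Counting alone: each trip to the rooftop takes at most 3 across and each return brings at least 1 back, so after t trips out (and t−1 returns) at most 3t − (t−1) of the 8 are across; that first reaches 8 at t = 4, so at least 7 crossings are needed.
The safety rule pushes this higher. Following every safe sequence of crossings, the most of the 8 that can be at the rooftop as the service lift arrives there on crossing 7 is 7 — never all 8.
So no plan with fewer than 9 crossings exists, and this one achieves 9:
1. animal Gold and handler Gold cross → the rooftop.
2. handler Gold crosses ← the basement.
3. animal Red, handler Gold, and handler Red cross → the rooftop.
4. animal Gold and handler Gold cross ← the basement.
5. handler Blue, handler Gold, and handler Green cross → the rooftop.
6. animal Red crosses ← the basement.
7. animal Gold and animal Red cross → the rooftop.
8. animal Gold crosses ← the basement.
9. animal Blue, animal Gold, and animal Green cross → the rooftop.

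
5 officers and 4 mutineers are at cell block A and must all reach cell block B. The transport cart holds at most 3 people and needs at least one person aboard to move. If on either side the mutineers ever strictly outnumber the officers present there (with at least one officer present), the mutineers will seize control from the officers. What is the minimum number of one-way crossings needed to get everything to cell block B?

7

Counting alone: each trip to cell block B takes at most 3 across and each return brings at least 1 back, so after t trips out (and t−1 returns) at most 3t − (t−1) of the 9 are across; that first reaches 9 at t = 4, so at least 7 crossings are needed.
The plan below uses exactly 7 crossings, so it is optimal:
1. 3 mutineers → cell block B.  (cell block A: 5O 1M; cell block B: 0O 3M)
2. 1 mutineer ← cell block A.  (cell block A: 5O 2M; cell block B: 0O 2M)
3. 3 officers → cell block B.  (cell block A: 2O 2M; cell block B: 3O 2M)
4. 1 officer ← cell block A.  (cell block A: 3O 2M; cell block B: 2O 2M)
5. 2 officers and 1 mutineer → cell block B.  (cell block A: 1O 1M; cell block B: 4O 3M)
6. 1 officer ← cell block A.  (cell block A: 2O 1M; cell block B: 3O 3M)
7. 2 officers and 1 mutineer → cell block B.  (cell block A: 0O 0M; cell block B: 5O 4M)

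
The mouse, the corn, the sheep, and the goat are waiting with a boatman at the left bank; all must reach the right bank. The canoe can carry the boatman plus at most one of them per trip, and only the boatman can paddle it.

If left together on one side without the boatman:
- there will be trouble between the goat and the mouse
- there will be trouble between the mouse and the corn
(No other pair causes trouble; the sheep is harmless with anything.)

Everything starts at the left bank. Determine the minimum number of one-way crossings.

Counting alone: the boatman can take at most 1 across per trip to the right bank, so moving all 4 needs at least 4 loaded trips out, with a return between consecutive ones — at least 7 crossings.
The safety rule pushes this higher. Following every safe sequence of crossings, the most of the 4 that can be at the right bank as the canoe arrives there on crossing 7 is 3 — never all 4.
So no plan with fewer than 9 crossings exists, and this one achieves 9:
1. Boatman goes to the right bank with the mouse.  [the left bank: the corn, the goat, the sheep | the right bank: the mouse]
2. Boatman goes back to the left bank alone.  [the left bank: the corn, the goat, the sheep | the right bank: the mouse]
3. Boatman goes to the right bank with the corn.  [the left bank: the goat, the sheep | the right bank: the corn, the mouse]
4. Boatman goes back to the left bank with the mouse.  [the left bank: the goat, the mouse, the sheep | the right bank: the corn]
5. Boatman goes to the right bank with the goat.  [the left bank: the mouse, the sheep | the right bank: the corn, the goat]
6. Boatman goes back to the left bank alone.  [the left bank: the mouse, the sheep | the right bank: the corn, the goat]
7. Boatman goes to the right bank with the sheep.  [the left bank: the mouse | the right bank: the corn, the goat, the sheep]
8. Boatman goes back to the left bank alone.  [the left bank: the mouse | the right bank: the corn, the goat, the sheep]
9. Boatman goes to the right bank with the mouse.  [the left bank: — | the right bank: the corn, the goat, the mouse, the sheep]

9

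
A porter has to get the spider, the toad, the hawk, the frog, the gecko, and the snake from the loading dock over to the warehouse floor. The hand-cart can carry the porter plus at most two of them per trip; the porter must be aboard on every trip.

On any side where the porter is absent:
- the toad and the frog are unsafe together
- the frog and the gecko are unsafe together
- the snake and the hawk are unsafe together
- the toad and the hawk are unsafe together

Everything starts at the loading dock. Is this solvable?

1. Porter goes to the warehouse floor with the frog and the hawk.
2. Porter goes back to the loading dock alone.
3. Porter goes to the warehouse floor with the spider and the toad.
4. Porter goes back to the loading dock with the frog and the hawk.
5. Porter goes to the warehouse floor with the gecko and the snake.
6. Porter goes back to the loading dock alone.
7. Porter goes to the warehouse floor with the frog and the hawk.

Yes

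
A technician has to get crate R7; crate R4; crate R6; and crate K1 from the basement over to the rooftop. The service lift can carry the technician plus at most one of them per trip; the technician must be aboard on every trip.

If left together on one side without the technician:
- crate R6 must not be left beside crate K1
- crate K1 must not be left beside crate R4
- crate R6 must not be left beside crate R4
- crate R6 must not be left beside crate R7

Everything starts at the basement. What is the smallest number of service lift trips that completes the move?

Whatever the first load, the items left behind include a forbidden pair without the technician. No opening move is safe, so no plan exists.

impossible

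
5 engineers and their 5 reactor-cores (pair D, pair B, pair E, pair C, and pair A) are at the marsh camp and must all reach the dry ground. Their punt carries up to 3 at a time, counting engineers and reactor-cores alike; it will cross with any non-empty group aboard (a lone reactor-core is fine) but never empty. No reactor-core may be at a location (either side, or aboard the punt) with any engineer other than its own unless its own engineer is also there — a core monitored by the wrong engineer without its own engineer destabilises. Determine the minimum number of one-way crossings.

11

Counting alone: each trip to the dry ground takes at most 3 across and each return brings at least 1 back, so after t trips out (and t−1 returns) at most 3t − (t−1) of the 10 are across; that first reaches 10 at t = 5, so at least 9 crossings are needed.
The safety rule pushes this higher. Following every safe sequence of crossings, the most of the 10 that can be at the dry ground as the punt arrives there on crossing 9 is 9 — never all 10.
So no plan with fewer than 11 crossings exists, and this one achieves 11:
1. engineer D and reactor-core D cross → the dry ground.
2. engineer D crosses ← the marsh camp.
3. reactor-core B, reactor-core C, and reactor-core E cross → the dry ground.
4. reactor-core D crosses ← the marsh camp.
5. engineer B, engineer C, and engineer E cross → the dry ground.
6. engineer B and reactor-core B cross ← the marsh camp.
7. engineer A, engineer B, and engineer D cross → the dry ground.
8. reactor-core E crosses ← the marsh camp.
9. reactor-core B and reactor-core D cross → the dry ground.
10. reactor-core D crosses ← the marsh camp.
11. reactor-core A, reactor-core D, and reactor-core E cross → the dry ground.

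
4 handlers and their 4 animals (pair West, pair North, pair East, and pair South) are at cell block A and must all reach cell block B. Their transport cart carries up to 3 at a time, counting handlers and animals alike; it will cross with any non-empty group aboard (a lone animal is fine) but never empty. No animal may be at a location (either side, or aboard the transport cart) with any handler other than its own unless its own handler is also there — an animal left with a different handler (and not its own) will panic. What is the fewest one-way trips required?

9

Counting alone: each trip to cell block B takes at most 3 across and each return brings at least 1 back, so after t trips out (and t−1 returns) at most 3t − (t−1) of the 8 are across; that first reaches 8 at t = 4, so at least 7 crossings are needed.
The safety rule pushes this higher. Following every safe sequence of crossings, the most of the 8 that can be at cell block B as the transport cart arrives there on crossing 7 is 7 — never all 8.
So no plan with fewer than 9 crossings exists, and this one achieves 9:
1. animal West and handler West cross → cell block B.
2. handler West crosses ← cell block A.
3. animal North, handler North, and handler West cross → cell block B.
4. animal West and handler West cross ← cell block A.
5. handler East, handler South, and handler West cross → cell block B.
6. animal North crosses ← cell block A.
7. animal North and animal West cross → cell block B.
8. animal West crosses ← cell block A.
9. animal East, animal South, and animal West cross → cell block B.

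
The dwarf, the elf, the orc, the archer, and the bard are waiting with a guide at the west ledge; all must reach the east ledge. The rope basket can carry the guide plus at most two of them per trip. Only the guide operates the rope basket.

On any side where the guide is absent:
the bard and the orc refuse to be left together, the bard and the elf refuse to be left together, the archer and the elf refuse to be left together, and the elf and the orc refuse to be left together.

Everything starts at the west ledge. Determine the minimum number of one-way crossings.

7

Counting alone: the guide can take at most 2 across per trip to the east ledge, so moving all 5 needs at least 3 loaded trips out, with a return between consecutive ones — at least 5 crossings.
The safety rule pushes this higher. Following every safe sequence of crossings, the most of the 5 that can be at the east ledge as the rope basket arrives there on crossing 5 is 4 — never all 5.
So no plan with fewer than 7 crossings exists, and this one achieves 7:
1. Guide goes to the east ledge with the elf and the orc.  [the west ledge: the archer, the bard, the dwarf | the east ledge: the elf, the orc]
2. Guide goes back to the west ledge with the elf.  [the west ledge: the archer, the bard, the dwarf, the elf | the east ledge: the orc]
3. Guide goes to the east ledge with the dwarf and the elf.  [the west ledge: the archer, the bard | the east ledge: the dwarf, the elf, the orc]
4. Guide goes back to the west ledge with the elf.  [the west ledge: the archer, the bard, the elf | the east ledge: the dwarf, the orc]
5. Guide goes to the east ledge with the archer and the elf.  [the west ledge: the bard | the east ledge: the archer, the dwarf, the elf, the orc]
6. Guide goes back to the west ledge with the elf.  [the west ledge: the bard, the elf | the east ledge: the archer, the dwarf, the orc]
7. Guide goes to the east ledge with the bard and the elf.  [the west ledge: — | the east ledge: the archer, the bard, the dwarf, the elf, the orc]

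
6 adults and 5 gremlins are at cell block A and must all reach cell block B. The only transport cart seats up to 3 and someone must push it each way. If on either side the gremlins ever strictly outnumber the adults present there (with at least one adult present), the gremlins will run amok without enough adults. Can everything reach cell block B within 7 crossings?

Counting alone: each trip to cell block B takes at most 3 across and each return brings at least 1 back, so after t trips out (and t−1 returns) at most 3t − (t−1) of the 11 are across; that first reaches 11 at t = 5, so at least 9 crossings are needed.
Since 7 < 9, 7 crossings cannot be enough. (The shortest complete plan in fact takes 9:)
1. 3 gremlins → cell block B.  (cell block A: 6A 2G; cell block B: 0A 3G)
2. 1 gremlin ← cell block A.  (cell block A: 6A 3G; cell block B: 0A 2G)
3. 3 adults → cell block B.  (cell block A: 3A 3G; cell block B: 3A 2G)
4. 1 adult ← cell block A.  (cell block A: 4A 3G; cell block B: 2A 2G)
5. 2 adults and 1 gremlin → cell block B.  (cell block A: 2A 2G; cell block B: 4A 3G)
6. 1 adult ← cell block A.  (cell block A: 3A 2G; cell block B: 3A 3G)
7. 2 adults and 1 gremlin → cell block B.  (cell block A: 1A 1G; cell block B: 5A 4G)
8. 1 adult ← cell block A.  (cell block A: 2A 1G; cell block B: 4A 4G)
9. 2 adults and 1 gremlin → cell block B.  (cell block A: 0A 0G; cell block B: 6A 5G)

No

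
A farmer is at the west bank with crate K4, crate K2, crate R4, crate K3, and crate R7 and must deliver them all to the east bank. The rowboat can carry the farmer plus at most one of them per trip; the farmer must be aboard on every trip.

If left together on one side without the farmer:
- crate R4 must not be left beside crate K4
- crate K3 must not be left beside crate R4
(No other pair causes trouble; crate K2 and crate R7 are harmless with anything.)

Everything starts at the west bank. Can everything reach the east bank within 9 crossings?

No

Counting alone: the farmer can take at most 1 across per trip to the east bank, so moving all 5 needs at least 5 loaded trips out, with a return between consecutive ones — at least 9 crossings.
The safety rule pushes this higher. Following every safe sequence of crossings, the most of the 5 that can be at the east bank as the rowboat arrives there on crossing 9 is 4 — never all 5.
So the move cannot be finished within 9 crossings. (The shortest complete plan takes 11:)
1. Farmer goes to the east bank with crate R4.  [the west bank: crate K2, crate K3, crate K4, crate R7 | the east bank: crate R4]
2. Farmer goes back to the west bank alone.  [the west bank: crate K2, crate K3, crate K4, crate R7 | the east bank: crate R4]
3. Farmer goes to the east bank with crate K4.  [the west bank: crate K2, crate K3, crate R7 | the east bank: crate K4, crate R4]
4. Farmer goes back to the west bank with crate R4.  [the west bank: crate K2, crate K3, crate R4, crate R7 | the east bank: crate K4]
5. Farmer goes to the east bank with crate K3.  [the west bank: crate K2, crate R4, crate R7 | the east bank: crate K3, crate K4]
6. Farmer goes back to the west bank alone.  [the west bank: crate K2, crate R4, crate R7 | the east bank: crate K3, crate K4]
7. Farmer goes to the east bank with crate K2.  [the west bank: crate R4, crate R7 | the east bank: crate K2, crate K3, crate K4]
8. Farmer goes back to the west bank alone.  [the west bank: crate R4, crate R7 | the east bank: crate K2, crate K3, crate K4]
9. Farmer goes to the east bank with crate R7.  [the west bank: crate R4 | the east bank: crate K2, crate K3, crate K4, crate R7]
10. Farmer goes back to the west bank alone.  [the west bank: crate R4 | the east bank: crate K2, crate K3, crate K4, crate R7]
11. Farmer goes to the east bank with crate R4.  [the west bank: — | the east bank: crate K2, crate K3, crate K4, crate R4, crate R7]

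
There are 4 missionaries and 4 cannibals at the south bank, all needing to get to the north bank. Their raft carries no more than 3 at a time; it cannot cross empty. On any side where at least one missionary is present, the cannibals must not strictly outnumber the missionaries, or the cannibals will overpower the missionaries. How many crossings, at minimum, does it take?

Counting alone: each trip to the north bank takes at most 3 across and each return brings at least 1 back, so after t trips out (and t−1 returns) at most 3t − (t−1) of the 8 are across; that first reaches 8 at t = 4, so at least 7 crossings are needed.
The safety rule pushes this higher. Following every safe sequence of crossings, the most of the 8 that can be at the north bank as the raft arrives there on crossing 7 is 7 — never all 8.
So no plan with fewer than 9 crossings exists, and this one achieves 9:
1. 2 cannibals → the north bank.  (the south bank: 4M 2C; the north bank: 0M 2C)
2. 1 cannibal ← the south bank.  (the south bank: 4M 3C; the north bank: 0M 1C)
3. 3 cannibals → the north bank.  (the south bank: 4M 0C; the north bank: 0M 4C)
4. 1 cannibal ← the south bank.  (the south bank: 4M 1C; the north bank: 0M 3C)
5. 3 missionaries → the north bank.  (the south bank: 1M 1C; the north bank: 3M 3C)
6. 1 missionary and 1 cannibal ← the south bank.  (the south bank: 2M 2C; the north bank: 2M 2C)
7. 2 missionaries → the north bank.  (the south bank: 0M 2C; the north bank: 4M 2C)
8. 1 cannibal ← the south bank.  (the south bank: 0M 3C; the north bank: 4M 1C)
9. 3 cannibals → the north bank.  (the south bank: 0M 0C; the north bank: 4M 4C)

9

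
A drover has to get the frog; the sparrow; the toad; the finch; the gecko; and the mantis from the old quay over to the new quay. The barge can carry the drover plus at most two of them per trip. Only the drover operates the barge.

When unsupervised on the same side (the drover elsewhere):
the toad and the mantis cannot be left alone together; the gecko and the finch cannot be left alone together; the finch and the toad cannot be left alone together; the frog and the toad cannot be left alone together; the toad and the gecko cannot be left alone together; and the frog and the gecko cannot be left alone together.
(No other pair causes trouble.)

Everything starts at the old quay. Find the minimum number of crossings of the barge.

Counting alone: the drover can take at most 2 across per trip to the new quay, so moving all 6 needs at least 3 loaded trips out, with a return between consecutive ones — at least 5 crossings.
The safety rule pushes this higher. Following every safe sequence of crossings, the most of the 6 that can be at the new quay as the barge arrives there on crossings 5, 7 is 4, 5 respectively — never all 6.
So no plan with fewer than 9 crossings exists, and this one achieves 9:
1. Drover goes to the new quay with the gecko and the toad.
2. Drover goes back to the old quay with the toad.
3. Drover goes to the new quay with the sparrow and the toad.
4. Drover goes back to the old quay with the toad.
5. Drover goes to the new quay with the mantis and the toad.
6. Drover goes back to the old quay with the toad.
7. Drover goes to the new quay with the finch and the frog.
8. Drover goes back to the old quay with the gecko.
9. Drover goes to the new quay with the gecko and the toad.

9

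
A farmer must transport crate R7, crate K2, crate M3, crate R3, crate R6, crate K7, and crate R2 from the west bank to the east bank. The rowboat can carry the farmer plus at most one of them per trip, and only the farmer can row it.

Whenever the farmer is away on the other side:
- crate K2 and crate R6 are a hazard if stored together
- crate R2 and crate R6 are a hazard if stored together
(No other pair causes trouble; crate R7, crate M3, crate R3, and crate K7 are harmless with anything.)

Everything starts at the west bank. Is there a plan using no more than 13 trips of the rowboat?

Counting alone: the farmer can take at most 1 across per trip to the east bank, so moving all 7 needs at least 7 loaded trips out, with a return between consecutive ones — at least 13 crossings.
The safety rule pushes this higher. Following every safe sequence of crossings, the most of the 7 that can be at the east bank as the rowboat arrives there on crossing 13 is 6 — never all 7.
So the move cannot be finished within 13 crossings. (The shortest complete plan takes 15:)
1. Farmer goes to the east bank with crate R6.  [the west bank: crate K2, crate K7, crate M3, crate R2, crate R3, crate R7 | the east bank: crate R6]
2. Farmer goes back to the west bank alone.  [the west bank: crate K2, crate K7, crate M3, crate R2, crate R3, crate R7 | the east bank: crate R6]
3. Farmer goes to the east bank with crate R7.  [the west bank: crate K2, crate K7, crate M3, crate R2, crate R3 | the east bank: crate R6, crate R7]
4. Farmer goes back to the west bank alone.  [the west bank: crate K2, crate K7, crate M3, crate R2, crate R3 | the east bank: crate R6, crate R7]
5. Farmer goes to the east bank with crate K2.  [the west bank: crate K7, crate M3, crate R2, crate R3 | the east bank: crate K2, crate R6, crate R7]
6. Farmer goes back to the west bank with crate R6.  [the west bank: crate K7, crate M3, crate R2, crate R3, crate R6 | the east bank: crate K2, crate R7]
7. Farmer goes to the east bank with crate R2.  [the west bank: crate K7, crate M3, crate R3, crate R6 | the east bank: crate K2, crate R2, crate R7]
8. Farmer goes back to the west bank alone.  [the west bank: crate K7, crate M3, crate R3, crate R6 | the east bank: crate K2, crate R2, crate R7]
9. Farmer goes to the east bank with crate M3.  [the west bank: crate K7, crate R3, crate R6 | the east bank: crate K2, crate M3, crate R2, crate R7]
10. Farmer goes back to the west bank alone.  [the west bank: crate K7, crate R3, crate R6 | the east bank: crate K2, crate M3, crate R2, crate R7]
11. Farmer goes to the east bank with crate R3.  [the west bank: crate K7, crate R6 | the east bank: crate K2, crate M3, crate R2, crate R3, crate R7]
12. Farmer goes back to the west bank alone.  [the west bank: crate K7, crate R6 | the east bank: crate K2, crate M3, crate R2, crate R3, crate R7]
13. Farmer goes to the east bank with crate K7.  [the west bank: crate R6 | the east bank: crate K2, crate K7, crate M3, crate R2, crate R3, crate R7]
14. Farmer goes back to the west bank alone.  [the west bank: crate R6 | the east bank: crate K2, crate K7, crate M3, crate R2, crate R3, crate R7]
15. Farmer goes to the east bank with crate R6.  [the west bank: — | the east bank: crate K2, crate K7, crate M3, crate R2, crate R3, crate R6, crate R7]

No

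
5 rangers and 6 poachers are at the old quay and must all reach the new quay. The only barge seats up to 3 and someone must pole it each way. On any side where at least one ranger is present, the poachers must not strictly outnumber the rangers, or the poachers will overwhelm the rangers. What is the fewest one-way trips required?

impossible

The poachers already outnumber the rangers at the old quay before anyone moves, so the starting position itself is disallowed.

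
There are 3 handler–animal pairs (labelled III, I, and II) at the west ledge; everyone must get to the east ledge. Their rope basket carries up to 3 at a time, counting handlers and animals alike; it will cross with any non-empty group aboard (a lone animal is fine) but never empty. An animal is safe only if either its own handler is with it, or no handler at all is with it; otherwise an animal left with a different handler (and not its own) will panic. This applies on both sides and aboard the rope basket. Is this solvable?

1. animal III and handler III cross → the east ledge.
2. handler III crosses ← the west ledge.
3. handler I, handler II, and handler III cross → the east ledge.
4. animal III crosses ← the west ledge.
5. animal I, animal II, and animal III cross → the east ledge.

Yes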